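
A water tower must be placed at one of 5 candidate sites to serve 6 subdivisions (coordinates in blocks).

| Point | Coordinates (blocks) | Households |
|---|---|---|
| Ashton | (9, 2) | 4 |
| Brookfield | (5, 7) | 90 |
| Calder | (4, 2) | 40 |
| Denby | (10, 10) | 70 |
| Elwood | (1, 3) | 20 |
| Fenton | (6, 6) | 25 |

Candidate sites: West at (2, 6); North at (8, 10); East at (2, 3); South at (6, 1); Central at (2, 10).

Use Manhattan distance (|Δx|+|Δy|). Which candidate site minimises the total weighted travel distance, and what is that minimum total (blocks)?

North, total 1626 blocks

Total weighted distance at each candidate:
  West (2, 6): total = 1664
  North (8, 10): total = 1626
  East (2, 3): total = 2027
  South (6, 1): total = 1941
  Central (2, 10): total = 1920
Minimum is at North with total 1626 blocks.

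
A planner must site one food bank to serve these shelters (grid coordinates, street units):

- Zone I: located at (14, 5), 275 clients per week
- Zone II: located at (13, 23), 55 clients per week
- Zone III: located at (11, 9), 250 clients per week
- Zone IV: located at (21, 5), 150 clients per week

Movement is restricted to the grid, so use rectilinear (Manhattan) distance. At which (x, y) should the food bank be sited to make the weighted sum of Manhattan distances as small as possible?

(14, 5)

Manhattan distance separates: Σwᵢ(|x−xᵢ|+|y−yᵢ|) = Σwᵢ|x−xᵢ| + Σwᵢ|y−yᵢ|, so x and y are optimised independently as 1-D weighted medians.
Total weight W = 730; half = 365.
x-coordinate, sorted with cumulative weight:
  x=11 (Zone III, w=250) cum 250
  x=13 (Zone II, w=55) cum 305
  x=14 (Zone I, w=275) cum 580  ← median
  x=21 (Zone IV, w=150) cum 730
⇒ x* = 14
y-coordinate, sorted with cumulative weight:
  y=5 (Zone I, w=275) cum 275
  y=5 (Zone IV, w=150) cum 425  ← median
  y=9 (Zone III, w=250) cum 675
  y=23 (Zone II, w=55) cum 730
⇒ y* = 5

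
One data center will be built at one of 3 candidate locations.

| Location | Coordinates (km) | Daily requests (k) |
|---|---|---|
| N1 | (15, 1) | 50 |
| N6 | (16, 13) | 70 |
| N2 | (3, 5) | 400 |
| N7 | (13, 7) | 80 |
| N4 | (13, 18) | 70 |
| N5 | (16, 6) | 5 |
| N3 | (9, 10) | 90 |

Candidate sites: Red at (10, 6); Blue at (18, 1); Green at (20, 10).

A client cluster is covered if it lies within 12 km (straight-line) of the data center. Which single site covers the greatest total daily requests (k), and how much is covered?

Coverage radius r = 12 km; a point is covered iff (Δx)²+(Δy)² ≤ 12² = 144.
  Red (10, 6): covers {N1, N6, N2, N7, N5, N3} → 695
  Blue (18, 1): covers {N1, N7, N5} → 135
  Green (20, 10): covers {N1, N6, N7, N4, N5, N3} → 365
Maximum coverage at Red: 695 daily requests (k).

Red, covering 695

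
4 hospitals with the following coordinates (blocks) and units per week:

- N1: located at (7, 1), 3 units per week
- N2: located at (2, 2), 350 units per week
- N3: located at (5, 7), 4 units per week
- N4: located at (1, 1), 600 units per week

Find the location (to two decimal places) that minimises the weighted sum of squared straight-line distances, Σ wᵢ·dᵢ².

(1.40, 1.39)

The minimiser of Σwᵢ‖p−pᵢ‖² is the weighted centroid p* = (Σwᵢpᵢ)/(Σwᵢ).
Σwᵢ = 957.
Σwᵢxᵢ = 3·7 + 350·2 + 4·5 + 600·1 = 1341.
Σwᵢyᵢ = 3·1 + 350·2 + 4·7 + 600·1 = 1331.
x* = 1341/957 = 1.40, y* = 1331/957 = 1.39.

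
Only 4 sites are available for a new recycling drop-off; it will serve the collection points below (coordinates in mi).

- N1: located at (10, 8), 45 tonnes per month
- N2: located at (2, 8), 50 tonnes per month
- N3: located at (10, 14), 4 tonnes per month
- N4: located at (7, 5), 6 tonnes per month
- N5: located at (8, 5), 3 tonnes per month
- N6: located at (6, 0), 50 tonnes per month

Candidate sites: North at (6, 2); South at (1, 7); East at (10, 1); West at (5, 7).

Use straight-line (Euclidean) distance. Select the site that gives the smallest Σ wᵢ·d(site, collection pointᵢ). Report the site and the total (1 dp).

West, total 803.3 mi

Total weighted distance at each candidate:
  North (6, 2): total = 865.4
  South (1, 7): total = 1013.7
  East (10, 1): total = 1148.1
  West (5, 7): total = 803.3
Minimum is at West with total 803.3 mi.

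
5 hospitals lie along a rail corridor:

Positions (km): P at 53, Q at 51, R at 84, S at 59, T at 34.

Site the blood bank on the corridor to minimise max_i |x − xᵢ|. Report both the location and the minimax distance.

The 1-center on a line is the midpoint of the two extreme points: leftmost at 34, rightmost at 84.
Optimal location = (34 + 84)/2 = 59; maximum distance = (84 − 34)/2 = 25.

location 59, max distance 25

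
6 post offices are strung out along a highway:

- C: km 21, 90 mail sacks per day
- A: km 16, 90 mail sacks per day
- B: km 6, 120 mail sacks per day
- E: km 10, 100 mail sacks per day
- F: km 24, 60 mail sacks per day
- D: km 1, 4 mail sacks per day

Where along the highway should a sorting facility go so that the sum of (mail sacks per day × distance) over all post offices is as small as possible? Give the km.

For a sum of weighted absolute distances on a line, the optimum is the weighted median (not the mean). Total weight W = 464; half-weight = 232.
Sort by position and accumulate weight:
  km 1 (D, w=4) → cum 4
  km 6 (B, w=120) → cum 124
  km 10 (E, w=100) → cum 224
  km 16 (A, w=90) → cum 314  ≥ 232 → median here
  km 21 (C, w=90) → cum 404
  km 24 (F, w=60) → cum 464
Optimal location: km 16.

x = 16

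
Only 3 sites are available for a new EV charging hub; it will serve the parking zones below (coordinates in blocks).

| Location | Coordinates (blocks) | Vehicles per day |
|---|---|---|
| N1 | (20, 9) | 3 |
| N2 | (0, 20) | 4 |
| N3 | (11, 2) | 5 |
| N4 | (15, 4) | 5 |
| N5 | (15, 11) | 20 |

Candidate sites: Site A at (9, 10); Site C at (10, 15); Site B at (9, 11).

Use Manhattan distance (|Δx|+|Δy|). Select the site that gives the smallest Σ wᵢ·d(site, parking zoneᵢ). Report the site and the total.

Total weighted distance at each candidate:
  Site A (9, 10): total = 362
  Site C (10, 15): total = 438
  Site B (9, 11): total = 351
Minimum is at Site B with total 351 blocks.

Site B, total 351 blocks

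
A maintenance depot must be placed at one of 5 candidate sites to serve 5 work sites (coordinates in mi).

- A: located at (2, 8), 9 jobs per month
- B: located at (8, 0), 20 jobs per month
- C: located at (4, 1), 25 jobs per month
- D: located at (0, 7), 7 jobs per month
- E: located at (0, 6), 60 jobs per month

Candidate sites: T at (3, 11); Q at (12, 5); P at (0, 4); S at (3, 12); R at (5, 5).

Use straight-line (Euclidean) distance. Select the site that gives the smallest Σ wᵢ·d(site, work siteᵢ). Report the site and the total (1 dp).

Total weighted distance at each candidate:
  T (3, 11): total = 906.2
  Q (12, 5): total = 1253.3
  P (0, 4): total = 485.1
  S (3, 12): total = 1016.6
  R (5, 5): total = 601.5
Minimum is at P with total 485.1 mi.

P, total 485.1 mi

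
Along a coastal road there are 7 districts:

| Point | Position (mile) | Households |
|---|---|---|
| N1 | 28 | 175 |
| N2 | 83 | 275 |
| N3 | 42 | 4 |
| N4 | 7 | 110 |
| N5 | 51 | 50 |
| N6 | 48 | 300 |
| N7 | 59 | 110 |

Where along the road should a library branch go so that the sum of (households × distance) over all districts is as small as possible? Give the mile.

For a sum of weighted absolute distances on a line, the optimum is the weighted median (not the mean). Total weight W = 1024; half-weight = 512.
Sort by position and accumulate weight:
  mile 7 (N4, w=110) → cum 110
  mile 28 (N1, w=175) → cum 285
  mile 42 (N3, w=4) → cum 289
  mile 48 (N6, w=300) → cum 589  ≥ 512 → median here
  mile 51 (N5, w=50) → cum 639
  mile 59 (N7, w=110) → cum 749
  mile 83 (N2, w=275) → cum 1024
Optimal location: mile 48.

x = 48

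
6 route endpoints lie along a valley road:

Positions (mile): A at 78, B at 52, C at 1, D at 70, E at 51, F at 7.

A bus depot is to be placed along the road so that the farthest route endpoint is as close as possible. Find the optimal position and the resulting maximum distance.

location 39.5, max distance 38.5

The 1-center on a line is the midpoint of the two extreme points: leftmost at 1, rightmost at 78.
Optimal location = (1 + 78)/2 = 39.5; maximum distance = (78 − 1)/2 = 38.5.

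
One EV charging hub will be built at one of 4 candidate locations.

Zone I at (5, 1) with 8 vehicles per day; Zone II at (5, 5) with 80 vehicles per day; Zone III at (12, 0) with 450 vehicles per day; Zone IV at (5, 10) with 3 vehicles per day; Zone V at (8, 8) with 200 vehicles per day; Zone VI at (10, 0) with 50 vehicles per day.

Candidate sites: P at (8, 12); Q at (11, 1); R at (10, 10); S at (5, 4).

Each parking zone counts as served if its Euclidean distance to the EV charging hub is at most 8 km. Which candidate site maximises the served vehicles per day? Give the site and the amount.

Q, covering 788

Coverage radius r = 8 km; a point is covered iff (Δx)²+(Δy)² ≤ 8² = 64.
  P (8, 12): covers {Zone II, Zone IV, Zone V} → 283
  Q (11, 1): covers {Zone I, Zone II, Zone III, Zone V, Zone VI} → 788
  R (10, 10): covers {Zone II, Zone IV, Zone V} → 283
  S (5, 4): covers {Zone I, Zone II, Zone IV, Zone V, Zone VI} → 341
Maximum coverage at Q: 788 vehicles per day.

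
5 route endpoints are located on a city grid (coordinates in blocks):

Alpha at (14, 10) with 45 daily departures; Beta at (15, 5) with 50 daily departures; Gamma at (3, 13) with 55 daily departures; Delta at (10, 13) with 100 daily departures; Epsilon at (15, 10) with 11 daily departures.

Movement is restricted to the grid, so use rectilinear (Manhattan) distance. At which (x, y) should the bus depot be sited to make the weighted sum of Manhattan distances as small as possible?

(10, 13)

Manhattan distance separates: Σwᵢ(|x−xᵢ|+|y−yᵢ|) = Σwᵢ|x−xᵢ| + Σwᵢ|y−yᵢ|, so x and y are optimised independently as 1-D weighted medians.
Total weight W = 261; half = 130.5.
x-coordinate, sorted with cumulative weight:
  x=3 (Gamma, w=55) cum 55
  x=10 (Delta, w=100) cum 155  ← median
  x=14 (Alpha, w=45) cum 200
  x=15 (Beta, w=50) cum 250
  x=15 (Epsilon, w=11) cum 261
⇒ x* = 10
y-coordinate, sorted with cumulative weight:
  y=5 (Beta, w=50) cum 50
  y=10 (Alpha, w=45) cum 95
  y=10 (Epsilon, w=11) cum 106
  y=13 (Gamma, w=55) cum 161  ← median
  y=13 (Delta, w=100) cum 261
⇒ y* = 13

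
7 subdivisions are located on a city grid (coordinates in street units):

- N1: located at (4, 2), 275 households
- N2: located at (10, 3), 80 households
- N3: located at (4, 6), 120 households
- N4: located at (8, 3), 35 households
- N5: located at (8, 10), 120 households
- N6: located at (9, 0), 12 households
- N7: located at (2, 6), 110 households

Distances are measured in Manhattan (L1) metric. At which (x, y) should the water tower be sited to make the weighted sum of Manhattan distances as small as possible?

(4, 3)

Manhattan distance separates: Σwᵢ(|x−xᵢ|+|y−yᵢ|) = Σwᵢ|x−xᵢ| + Σwᵢ|y−yᵢ|, so x and y are optimised independently as 1-D weighted medians.
Total weight W = 752; half = 376.
x-coordinate, sorted with cumulative weight:
  x=2 (N7, w=110) cum 110
  x=4 (N1, w=275) cum 385  ← median
  x=4 (N3, w=120) cum 505
  x=8 (N4, w=35) cum 540
  x=8 (N5, w=120) cum 660
  x=9 (N6, w=12) cum 672
  x=10 (N2, w=80) cum 752
⇒ x* = 4
y-coordinate, sorted with cumulative weight:
  y=0 (N6, w=12) cum 12
  y=2 (N1, w=275) cum 287
  y=3 (N2, w=80) cum 367
  y=3 (N4, w=35) cum 402  ← median
  y=6 (N3, w=120) cum 522
  y=6 (N7, w=110) cum 632
  y=10 (N5, w=120) cum 752
⇒ y* = 3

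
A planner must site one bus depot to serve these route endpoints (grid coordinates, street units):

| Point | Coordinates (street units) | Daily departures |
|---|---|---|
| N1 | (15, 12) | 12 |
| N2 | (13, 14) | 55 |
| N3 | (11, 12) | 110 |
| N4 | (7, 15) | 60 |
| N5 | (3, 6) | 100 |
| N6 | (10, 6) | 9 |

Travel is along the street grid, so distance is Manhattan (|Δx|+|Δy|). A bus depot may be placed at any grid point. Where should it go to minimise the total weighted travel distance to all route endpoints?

Manhattan distance separates: Σwᵢ(|x−xᵢ|+|y−yᵢ|) = Σwᵢ|x−xᵢ| + Σwᵢ|y−yᵢ|, so x and y are optimised independently as 1-D weighted medians.
Total weight W = 346; half = 173.
x-coordinate, sorted with cumulative weight:
  x=3 (N5, w=100) cum 100
  x=7 (N4, w=60) cum 160
  x=10 (N6, w=9) cum 169
  x=11 (N3, w=110) cum 279  ← median
  x=13 (N2, w=55) cum 334
  x=15 (N1, w=12) cum 346
⇒ x* = 11
y-coordinate, sorted with cumulative weight:
  y=6 (N5, w=100) cum 100
  y=6 (N6, w=9) cum 109
  y=12 (N1, w=12) cum 121
  y=12 (N3, w=110) cum 231  ← median
  y=14 (N2, w=55) cum 286
  y=15 (N4, w=60) cum 346
⇒ y* = 12

(11, 12)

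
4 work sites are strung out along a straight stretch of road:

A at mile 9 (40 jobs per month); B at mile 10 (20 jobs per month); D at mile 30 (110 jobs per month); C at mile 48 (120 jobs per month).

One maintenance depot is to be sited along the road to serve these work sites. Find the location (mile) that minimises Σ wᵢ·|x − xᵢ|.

x = 30

For a sum of weighted absolute distances on a line, the optimum is the weighted median (not the mean). Total weight W = 290; half-weight = 145.
Sort by position and accumulate weight:
  mile 9 (A, w=40) → cum 40
  mile 10 (B, w=20) → cum 60
  mile 30 (D, w=110) → cum 170  ≥ 145 → median here
  mile 48 (C, w=120) → cum 290
Optimal location: mile 30.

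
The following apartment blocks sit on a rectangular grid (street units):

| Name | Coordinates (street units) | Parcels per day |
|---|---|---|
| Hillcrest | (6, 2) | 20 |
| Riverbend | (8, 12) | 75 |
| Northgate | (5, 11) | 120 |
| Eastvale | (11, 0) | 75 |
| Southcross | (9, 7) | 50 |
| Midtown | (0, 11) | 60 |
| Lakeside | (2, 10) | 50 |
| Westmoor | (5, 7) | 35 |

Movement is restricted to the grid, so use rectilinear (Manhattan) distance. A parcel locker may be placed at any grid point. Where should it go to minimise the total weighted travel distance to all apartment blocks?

Manhattan distance separates: Σwᵢ(|x−xᵢ|+|y−yᵢ|) = Σwᵢ|x−xᵢ| + Σwᵢ|y−yᵢ|, so x and y are optimised independently as 1-D weighted medians.
Total weight W = 485; half = 242.5.
x-coordinate, sorted with cumulative weight:
  x=0 (Midtown, w=60) cum 60
  x=2 (Lakeside, w=50) cum 110
  x=5 (Northgate, w=120) cum 230
  x=5 (Westmoor, w=35) cum 265  ← median
  x=6 (Hillcrest, w=20) cum 285
  x=8 (Riverbend, w=75) cum 360
  x=9 (Southcross, w=50) cum 410
  x=11 (Eastvale, w=75) cum 485
⇒ x* = 5
y-coordinate, sorted with cumulative weight:
  y=0 (Eastvale, w=75) cum 75
  y=2 (Hillcrest, w=20) cum 95
  y=7 (Southcross, w=50) cum 145
  y=7 (Westmoor, w=35) cum 180
  y=10 (Lakeside, w=50) cum 230
  y=11 (Northgate, w=120) cum 350  ← median
  y=11 (Midtown, w=60) cum 410
  y=12 (Riverbend, w=75) cum 485
⇒ y* = 11

(5, 11)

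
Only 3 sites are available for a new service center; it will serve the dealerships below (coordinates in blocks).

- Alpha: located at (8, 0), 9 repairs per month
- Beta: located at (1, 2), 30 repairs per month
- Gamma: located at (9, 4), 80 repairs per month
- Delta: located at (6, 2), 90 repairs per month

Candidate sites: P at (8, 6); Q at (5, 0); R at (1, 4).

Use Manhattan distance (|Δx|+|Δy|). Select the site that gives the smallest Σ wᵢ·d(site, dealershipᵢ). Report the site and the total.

Q, total 1117 blocks

Total weighted distance at each candidate:
  P (8, 6): total = 1164
  Q (5, 0): total = 1117
  R (1, 4): total = 1429
Minimum is at Q with total 1117 blocks.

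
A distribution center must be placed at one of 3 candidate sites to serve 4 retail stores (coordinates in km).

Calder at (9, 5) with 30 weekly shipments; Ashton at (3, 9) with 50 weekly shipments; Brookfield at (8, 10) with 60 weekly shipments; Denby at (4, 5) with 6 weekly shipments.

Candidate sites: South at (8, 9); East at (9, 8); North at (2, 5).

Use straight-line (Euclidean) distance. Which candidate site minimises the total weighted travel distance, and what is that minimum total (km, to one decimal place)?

Total weighted distance at each candidate:
  South (8, 9): total = 467.6
  East (9, 8): total = 563.3
  North (2, 5): total = 896.8
Minimum is at South with total 467.6 km.

South, total 467.6 km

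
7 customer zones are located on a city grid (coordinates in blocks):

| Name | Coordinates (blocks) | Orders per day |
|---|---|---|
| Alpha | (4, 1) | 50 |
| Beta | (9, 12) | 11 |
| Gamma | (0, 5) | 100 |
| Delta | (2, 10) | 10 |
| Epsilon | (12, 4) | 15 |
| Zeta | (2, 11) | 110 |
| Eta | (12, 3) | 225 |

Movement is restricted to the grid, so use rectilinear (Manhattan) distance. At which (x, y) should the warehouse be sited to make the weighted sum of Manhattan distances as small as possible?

(4, 3)

Manhattan distance separates: Σwᵢ(|x−xᵢ|+|y−yᵢ|) = Σwᵢ|x−xᵢ| + Σwᵢ|y−yᵢ|, so x and y are optimised independently as 1-D weighted medians.
Total weight W = 521; half = 260.5.
x-coordinate, sorted with cumulative weight:
  x=0 (Gamma, w=100) cum 100
  x=2 (Delta, w=10) cum 110
  x=2 (Zeta, w=110) cum 220
  x=4 (Alpha, w=50) cum 270  ← median
  x=9 (Beta, w=11) cum 281
  x=12 (Epsilon, w=15) cum 296
  x=12 (Eta, w=225) cum 521
⇒ x* = 4
y-coordinate, sorted with cumulative weight:
  y=1 (Alpha, w=50) cum 50
  y=3 (Eta, w=225) cum 275  ← median
  y=4 (Epsilon, w=15) cum 290
  y=5 (Gamma, w=100) cum 390
  y=10 (Delta, w=10) cum 400
  y=11 (Zeta, w=110) cum 510
  y=12 (Beta, w=11) cum 521
⇒ y* = 3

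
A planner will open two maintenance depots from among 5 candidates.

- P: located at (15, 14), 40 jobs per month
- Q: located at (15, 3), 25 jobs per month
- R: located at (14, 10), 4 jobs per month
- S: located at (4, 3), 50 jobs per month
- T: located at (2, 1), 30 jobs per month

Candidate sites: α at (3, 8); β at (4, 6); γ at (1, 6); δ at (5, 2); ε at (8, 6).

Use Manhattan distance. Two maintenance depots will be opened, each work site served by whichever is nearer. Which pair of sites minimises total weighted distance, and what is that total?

{δ, ε}, total 1110

Evaluate every pair (each demand assigned to the nearer of the two):
  {δ, ε}: total = 1110
  {β, ε}: total = 1250
  {α, δ}: total = 1267
  {β, δ}: total = 1311
  {γ, ε}: total = 1370
  {α, ε}: total = 1430
  {γ, δ}: total = 1443
  {α, β}: total = 1482
  {β, γ}: total = 1496
  {α, γ}: total = 1677
Best pair: {δ, ε} with total 1110.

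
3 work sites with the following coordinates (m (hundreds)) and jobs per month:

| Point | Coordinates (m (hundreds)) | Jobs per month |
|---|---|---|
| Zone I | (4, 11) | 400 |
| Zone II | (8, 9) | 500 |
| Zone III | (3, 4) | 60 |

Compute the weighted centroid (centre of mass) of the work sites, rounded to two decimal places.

The minimiser of Σwᵢ‖p−pᵢ‖² is the weighted centroid p* = (Σwᵢpᵢ)/(Σwᵢ).
Σwᵢ = 960.
Σwᵢxᵢ = 400·4 + 500·8 + 60·3 = 5780.
Σwᵢyᵢ = 400·11 + 500·9 + 60·4 = 9140.
x* = 5780/960 = 6.02, y* = 9140/960 = 9.52.

(6.02, 9.52)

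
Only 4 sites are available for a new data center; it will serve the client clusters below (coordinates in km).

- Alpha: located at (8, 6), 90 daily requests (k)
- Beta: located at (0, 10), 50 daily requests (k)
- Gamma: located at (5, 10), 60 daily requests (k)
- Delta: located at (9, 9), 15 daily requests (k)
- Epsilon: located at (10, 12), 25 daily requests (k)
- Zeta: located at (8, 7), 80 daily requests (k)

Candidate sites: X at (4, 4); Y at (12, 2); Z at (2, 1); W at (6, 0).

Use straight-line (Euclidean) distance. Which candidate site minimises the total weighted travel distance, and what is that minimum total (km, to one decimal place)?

X, total 1884.1 km

Total weighted distance at each candidate:
  X (4, 4): total = 1884.1
  Y (12, 2): total = 2749.5
  Z (2, 1): total = 2911.4
  W (6, 0): total = 2796.2
Minimum is at X with total 1884.1 km.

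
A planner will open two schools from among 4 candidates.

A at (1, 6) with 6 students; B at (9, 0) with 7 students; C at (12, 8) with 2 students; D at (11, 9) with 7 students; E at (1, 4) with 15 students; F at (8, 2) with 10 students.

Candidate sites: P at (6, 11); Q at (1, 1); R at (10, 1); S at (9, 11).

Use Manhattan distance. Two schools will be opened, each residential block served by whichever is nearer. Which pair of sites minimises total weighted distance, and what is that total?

{Q, R}, total 200

Evaluate every pair (each demand assigned to the nearer of the two):
  {Q, R}: total = 200
  {Q, S}: total = 258
  {P, Q}: total = 285
  {R, S}: total = 342
  {P, R}: total = 351
  {P, S}: total = 457
Best pair: {Q, R} with total 200.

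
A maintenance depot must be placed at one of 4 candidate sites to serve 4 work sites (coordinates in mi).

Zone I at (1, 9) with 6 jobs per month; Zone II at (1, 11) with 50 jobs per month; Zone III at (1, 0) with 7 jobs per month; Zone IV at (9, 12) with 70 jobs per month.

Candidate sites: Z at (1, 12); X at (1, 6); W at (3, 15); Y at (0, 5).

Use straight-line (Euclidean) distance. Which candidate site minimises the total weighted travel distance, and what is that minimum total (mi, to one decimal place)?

Total weighted distance at each candidate:
  Z (1, 12): total = 712.0
  X (1, 6): total = 1010.0
  W (3, 15): total = 837.1
  Y (0, 5): total = 1162.7
Minimum is at Z with total 712.0 mi.

Z, total 712.0 mi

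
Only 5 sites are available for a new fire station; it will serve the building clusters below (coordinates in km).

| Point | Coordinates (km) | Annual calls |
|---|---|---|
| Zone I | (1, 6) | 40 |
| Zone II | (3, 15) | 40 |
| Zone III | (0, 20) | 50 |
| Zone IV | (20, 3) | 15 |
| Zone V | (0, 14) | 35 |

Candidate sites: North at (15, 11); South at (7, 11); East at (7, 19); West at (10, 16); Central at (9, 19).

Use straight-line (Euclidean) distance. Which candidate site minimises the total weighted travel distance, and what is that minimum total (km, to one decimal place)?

South, total 1604.3 km

Total weighted distance at each candidate:
  North (15, 11): total = 2652.2
  South (7, 11): total = 1604.3
  East (7, 19): total = 1762.9
  West (10, 16): total = 1962.5
  Central (9, 19): total = 2003.4
Minimum is at South with total 1604.3 km.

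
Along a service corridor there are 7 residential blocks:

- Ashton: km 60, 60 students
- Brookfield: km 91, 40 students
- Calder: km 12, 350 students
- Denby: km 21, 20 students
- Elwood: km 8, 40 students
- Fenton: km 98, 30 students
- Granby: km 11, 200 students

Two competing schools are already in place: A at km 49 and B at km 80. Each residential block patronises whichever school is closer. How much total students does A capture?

The indifferent point is the midpoint (49+80)/2 = 64.5; residential blocks left of it (closer to A at 49) go to A, those right go to B.
  Elwood at 8 (w=40) → A
  Granby at 11 (w=200) → A
  Calder at 12 (w=350) → A
  Denby at 21 (w=20) → A
  Ashton at 60 (w=60) → A
  Brookfield at 91 (w=40) → B
  Fenton at 98 (w=30) → B
A captures 670; B captures 70.

670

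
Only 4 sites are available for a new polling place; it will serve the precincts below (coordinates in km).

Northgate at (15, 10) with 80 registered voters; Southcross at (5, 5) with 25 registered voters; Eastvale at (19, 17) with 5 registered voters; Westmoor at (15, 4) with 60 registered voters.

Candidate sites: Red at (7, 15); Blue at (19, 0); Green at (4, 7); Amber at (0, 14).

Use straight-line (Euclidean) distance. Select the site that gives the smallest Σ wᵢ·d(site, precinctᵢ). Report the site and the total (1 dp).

Total weighted distance at each candidate:
  Red (7, 15): total = 1886.6
  Blue (19, 0): total = 1657.7
  Green (4, 7): total = 1742.3
  Amber (0, 14): total = 2677.2
Minimum is at Blue with total 1657.7 km.

Blue, total 1657.7 km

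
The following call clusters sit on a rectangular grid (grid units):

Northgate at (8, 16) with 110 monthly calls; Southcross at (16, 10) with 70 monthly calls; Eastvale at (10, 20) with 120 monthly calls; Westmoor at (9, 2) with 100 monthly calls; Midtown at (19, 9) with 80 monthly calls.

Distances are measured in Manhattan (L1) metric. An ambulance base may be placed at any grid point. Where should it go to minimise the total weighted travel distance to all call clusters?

(10, 10)

Manhattan distance separates: Σwᵢ(|x−xᵢ|+|y−yᵢ|) = Σwᵢ|x−xᵢ| + Σwᵢ|y−yᵢ|, so x and y are optimised independently as 1-D weighted medians.
Total weight W = 480; half = 240.
x-coordinate, sorted with cumulative weight:
  x=8 (Northgate, w=110) cum 110
  x=9 (Westmoor, w=100) cum 210
  x=10 (Eastvale, w=120) cum 330  ← median
  x=16 (Southcross, w=70) cum 400
  x=19 (Midtown, w=80) cum 480
⇒ x* = 10
y-coordinate, sorted with cumulative weight:
  y=2 (Westmoor, w=100) cum 100
  y=9 (Midtown, w=80) cum 180
  y=10 (Southcross, w=70) cum 250  ← median
  y=16 (Northgate, w=110) cum 360
  y=20 (Eastvale, w=120) cum 480
⇒ y* = 10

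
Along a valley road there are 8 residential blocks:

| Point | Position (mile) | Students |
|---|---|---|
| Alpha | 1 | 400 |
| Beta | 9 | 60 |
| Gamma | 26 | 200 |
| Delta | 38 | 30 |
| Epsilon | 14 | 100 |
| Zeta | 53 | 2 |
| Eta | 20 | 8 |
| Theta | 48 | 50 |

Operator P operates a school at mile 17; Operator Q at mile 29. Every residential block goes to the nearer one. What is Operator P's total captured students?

The indifferent point is the midpoint (17+29)/2 = 23; residential blocks left of it (closer to Operator P at 17) go to Operator P, those right go to Operator Q.
  Alpha at 1 (w=400) → Operator P
  Beta at 9 (w=60) → Operator P
  Epsilon at 14 (w=100) → Operator P
  Eta at 20 (w=8) → Operator P
  Gamma at 26 (w=200) → Operator Q
  Delta at 38 (w=30) → Operator Q
  Theta at 48 (w=50) → Operator Q
  Zeta at 53 (w=2) → Operator Q
Operator P captures 568; Operator Q captures 282.

568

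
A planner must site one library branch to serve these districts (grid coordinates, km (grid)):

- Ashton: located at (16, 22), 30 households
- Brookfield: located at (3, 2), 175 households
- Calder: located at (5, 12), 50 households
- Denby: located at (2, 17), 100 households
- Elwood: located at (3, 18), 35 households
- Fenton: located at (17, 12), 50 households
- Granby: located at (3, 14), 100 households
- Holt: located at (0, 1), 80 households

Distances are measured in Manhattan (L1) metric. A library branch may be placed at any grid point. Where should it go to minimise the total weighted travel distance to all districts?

(3, 12)

Manhattan distance separates: Σwᵢ(|x−xᵢ|+|y−yᵢ|) = Σwᵢ|x−xᵢ| + Σwᵢ|y−yᵢ|, so x and y are optimised independently as 1-D weighted medians.
Total weight W = 620; half = 310.
x-coordinate, sorted with cumulative weight:
  x=0 (Holt, w=80) cum 80
  x=2 (Denby, w=100) cum 180
  x=3 (Brookfield, w=175) cum 355  ← median
  x=3 (Elwood, w=35) cum 390
  x=3 (Granby, w=100) cum 490
  x=5 (Calder, w=50) cum 540
  x=16 (Ashton, w=30) cum 570
  x=17 (Fenton, w=50) cum 620
⇒ x* = 3
y-coordinate, sorted with cumulative weight:
  y=1 (Holt, w=80) cum 80
  y=2 (Brookfield, w=175) cum 255
  y=12 (Calder, w=50) cum 305
  y=12 (Fenton, w=50) cum 355  ← median
  y=14 (Granby, w=100) cum 455
  y=17 (Denby, w=100) cum 555
  y=18 (Elwood, w=35) cum 590
  y=22 (Ashton, w=30) cum 620
⇒ y* = 12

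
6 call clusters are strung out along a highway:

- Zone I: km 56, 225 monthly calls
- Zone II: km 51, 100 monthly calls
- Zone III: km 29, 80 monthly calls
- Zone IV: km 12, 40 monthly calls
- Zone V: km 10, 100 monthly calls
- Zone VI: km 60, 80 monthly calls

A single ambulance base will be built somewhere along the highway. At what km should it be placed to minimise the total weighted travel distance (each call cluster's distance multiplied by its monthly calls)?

x = 51

For a sum of weighted absolute distances on a line, the optimum is the weighted median (not the mean). Total weight W = 625; half-weight = 312.5.
Sort by position and accumulate weight:
  km 10 (Zone V, w=100) → cum 100
  km 12 (Zone IV, w=40) → cum 140
  km 29 (Zone III, w=80) → cum 220
  km 51 (Zone II, w=100) → cum 320  ≥ 312.5 → median here
  km 56 (Zone I, w=225) → cum 545
  km 60 (Zone VI, w=80) → cum 625
Optimal location: km 51.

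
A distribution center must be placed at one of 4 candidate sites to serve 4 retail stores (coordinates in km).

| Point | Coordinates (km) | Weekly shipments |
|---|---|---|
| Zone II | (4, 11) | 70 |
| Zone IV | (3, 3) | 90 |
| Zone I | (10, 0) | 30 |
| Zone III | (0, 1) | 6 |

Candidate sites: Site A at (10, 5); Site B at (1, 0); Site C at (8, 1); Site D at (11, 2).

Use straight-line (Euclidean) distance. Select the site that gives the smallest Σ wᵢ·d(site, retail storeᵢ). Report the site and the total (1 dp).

Site C, total 1353.7 km

Total weighted distance at each candidate:
  Site A (10, 5): total = 1463.8
  Site B (1, 0): total = 1401.1
  Site C (8, 1): total = 1353.7
  Site D (11, 2): total = 1657.1
Minimum is at Site C with total 1353.7 km.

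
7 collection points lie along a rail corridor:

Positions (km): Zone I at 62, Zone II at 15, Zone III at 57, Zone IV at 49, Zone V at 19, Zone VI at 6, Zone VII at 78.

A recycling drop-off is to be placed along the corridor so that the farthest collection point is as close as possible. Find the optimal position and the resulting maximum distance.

location 42, max distance 36

The 1-center on a line is the midpoint of the two extreme points: leftmost at 6, rightmost at 78.
Optimal location = (6 + 78)/2 = 42; maximum distance = (78 − 6)/2 = 36.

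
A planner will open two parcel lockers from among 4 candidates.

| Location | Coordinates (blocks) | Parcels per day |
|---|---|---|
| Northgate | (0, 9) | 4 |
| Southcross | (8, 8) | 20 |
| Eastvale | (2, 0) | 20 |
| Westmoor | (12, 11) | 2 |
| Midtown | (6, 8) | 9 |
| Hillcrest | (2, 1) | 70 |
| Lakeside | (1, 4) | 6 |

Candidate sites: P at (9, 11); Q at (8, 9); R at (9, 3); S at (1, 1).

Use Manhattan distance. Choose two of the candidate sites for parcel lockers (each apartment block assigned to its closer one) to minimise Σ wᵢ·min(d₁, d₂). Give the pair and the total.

{Q, S}, total 219

Evaluate every pair (each demand assigned to the nearer of the two):
  {Q, S}: total = 219
  {P, S}: total = 304
  {R, S}: total = 378
  {Q, R}: total = 975
  {P, R}: total = 1068
  {P, Q}: total = 1437
Best pair: {Q, S} with total 219.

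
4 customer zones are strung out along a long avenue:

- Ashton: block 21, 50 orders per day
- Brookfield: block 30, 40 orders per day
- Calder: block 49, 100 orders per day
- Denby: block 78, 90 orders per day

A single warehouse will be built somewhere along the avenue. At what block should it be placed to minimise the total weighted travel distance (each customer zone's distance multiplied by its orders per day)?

For a sum of weighted absolute distances on a line, the optimum is the weighted median (not the mean). Total weight W = 280; half-weight = 140.
Sort by position and accumulate weight:
  block 21 (Ashton, w=50) → cum 50
  block 30 (Brookfield, w=40) → cum 90
  block 49 (Calder, w=100) → cum 190  ≥ 140 → median here
  block 78 (Denby, w=90) → cum 280
Optimal location: block 49.

x = 49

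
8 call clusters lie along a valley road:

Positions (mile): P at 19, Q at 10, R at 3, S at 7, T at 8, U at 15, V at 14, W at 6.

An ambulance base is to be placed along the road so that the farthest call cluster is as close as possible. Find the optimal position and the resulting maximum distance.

location 11, max distance 8

The 1-center on a line is the midpoint of the two extreme points: leftmost at 3, rightmost at 19.
Optimal location = (3 + 19)/2 = 11; maximum distance = (19 − 3)/2 = 8.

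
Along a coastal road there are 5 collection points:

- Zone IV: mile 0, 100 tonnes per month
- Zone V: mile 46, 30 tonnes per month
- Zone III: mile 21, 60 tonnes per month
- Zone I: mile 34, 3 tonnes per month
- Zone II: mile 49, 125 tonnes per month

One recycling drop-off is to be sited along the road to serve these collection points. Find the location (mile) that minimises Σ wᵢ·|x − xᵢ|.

For a sum of weighted absolute distances on a line, the optimum is the weighted median (not the mean). Total weight W = 318; half-weight = 159.
Sort by position and accumulate weight:
  mile 0 (Zone IV, w=100) → cum 100
  mile 21 (Zone III, w=60) → cum 160  ≥ 159 → median here
  mile 34 (Zone I, w=3) → cum 163
  mile 46 (Zone V, w=30) → cum 193
  mile 49 (Zone II, w=125) → cum 318
Optimal location: mile 21.

x = 21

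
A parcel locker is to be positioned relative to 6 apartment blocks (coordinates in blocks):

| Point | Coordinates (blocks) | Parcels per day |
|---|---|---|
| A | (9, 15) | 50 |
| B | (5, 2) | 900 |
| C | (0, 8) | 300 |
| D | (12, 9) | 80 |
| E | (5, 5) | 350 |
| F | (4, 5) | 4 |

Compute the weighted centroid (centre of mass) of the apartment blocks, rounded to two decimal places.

The minimiser of Σwᵢ‖p−pᵢ‖² is the weighted centroid p* = (Σwᵢpᵢ)/(Σwᵢ).
Σwᵢ = 1684.
Σwᵢxᵢ = 50·9 + 900·5 + 300·0 + 80·12 + 350·5 + 4·4 = 7676.
Σwᵢyᵢ = 50·15 + 900·2 + 300·8 + 80·9 + 350·5 + 4·5 = 7440.
x* = 7676/1684 = 4.56, y* = 7440/1684 = 4.42.

(4.56, 4.42)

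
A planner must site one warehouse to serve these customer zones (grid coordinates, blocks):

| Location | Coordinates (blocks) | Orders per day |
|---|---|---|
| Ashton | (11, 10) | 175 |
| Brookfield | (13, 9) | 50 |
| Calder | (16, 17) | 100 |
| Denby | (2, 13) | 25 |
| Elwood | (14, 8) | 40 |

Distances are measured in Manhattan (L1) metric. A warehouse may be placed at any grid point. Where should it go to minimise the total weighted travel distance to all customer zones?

(11, 10)

Manhattan distance separates: Σwᵢ(|x−xᵢ|+|y−yᵢ|) = Σwᵢ|x−xᵢ| + Σwᵢ|y−yᵢ|, so x and y are optimised independently as 1-D weighted medians.
Total weight W = 390; half = 195.
x-coordinate, sorted with cumulative weight:
  x=2 (Denby, w=25) cum 25
  x=11 (Ashton, w=175) cum 200  ← median
  x=13 (Brookfield, w=50) cum 250
  x=14 (Elwood, w=40) cum 290
  x=16 (Calder, w=100) cum 390
⇒ x* = 11
y-coordinate, sorted with cumulative weight:
  y=8 (Elwood, w=40) cum 40
  y=9 (Brookfield, w=50) cum 90
  y=10 (Ashton, w=175) cum 265  ← median
  y=13 (Denby, w=25) cum 290
  y=17 (Calder, w=100) cum 390
⇒ y* = 10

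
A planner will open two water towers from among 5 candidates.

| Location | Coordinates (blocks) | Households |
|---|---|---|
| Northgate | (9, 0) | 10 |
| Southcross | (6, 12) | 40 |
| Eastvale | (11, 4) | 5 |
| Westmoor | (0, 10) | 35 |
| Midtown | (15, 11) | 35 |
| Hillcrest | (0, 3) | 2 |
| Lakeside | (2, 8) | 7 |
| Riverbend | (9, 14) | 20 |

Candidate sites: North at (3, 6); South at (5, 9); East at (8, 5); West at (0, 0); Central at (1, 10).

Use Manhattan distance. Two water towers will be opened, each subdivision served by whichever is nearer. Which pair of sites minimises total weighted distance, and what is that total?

{South, Central}, total 1017

Evaluate every pair (each demand assigned to the nearer of the two):
  {South, Central}: total = 1017
  {East, Central}: total = 1087
  {South, East}: total = 1098
  {South, West}: total = 1149
  {North, South}: total = 1173
  {West, Central}: total = 1272
  {North, Central}: total = 1283
  {North, East}: total = 1373
  {East, West}: total = 1514
  {North, West}: total = 1647
Best pair: {South, Central} with total 1017.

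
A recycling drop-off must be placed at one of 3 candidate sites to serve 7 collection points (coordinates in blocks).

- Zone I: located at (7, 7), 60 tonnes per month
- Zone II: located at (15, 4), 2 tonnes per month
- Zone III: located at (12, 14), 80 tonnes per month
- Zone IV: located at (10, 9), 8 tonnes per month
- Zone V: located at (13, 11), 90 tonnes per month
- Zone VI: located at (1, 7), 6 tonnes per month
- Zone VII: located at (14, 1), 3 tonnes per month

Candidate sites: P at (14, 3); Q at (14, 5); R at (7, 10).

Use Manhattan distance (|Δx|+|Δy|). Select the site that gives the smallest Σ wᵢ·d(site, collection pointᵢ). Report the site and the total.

R, total 1692 blocks

Total weighted distance at each candidate:
  P (14, 3): total = 2702
  Q (14, 5): total = 2220
  R (7, 10): total = 1692
Minimum is at R with total 1692 blocks.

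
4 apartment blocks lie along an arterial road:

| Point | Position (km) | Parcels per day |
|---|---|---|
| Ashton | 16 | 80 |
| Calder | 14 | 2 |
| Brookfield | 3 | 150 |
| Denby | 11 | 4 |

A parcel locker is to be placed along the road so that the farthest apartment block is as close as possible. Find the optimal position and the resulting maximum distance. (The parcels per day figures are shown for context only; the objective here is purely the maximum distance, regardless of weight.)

location 9.5, max distance 6.5

The 1-center on a line is the midpoint of the two extreme points: leftmost at 3, rightmost at 16.
Optimal location = (3 + 16)/2 = 9.5; maximum distance = (16 − 3)/2 = 6.5.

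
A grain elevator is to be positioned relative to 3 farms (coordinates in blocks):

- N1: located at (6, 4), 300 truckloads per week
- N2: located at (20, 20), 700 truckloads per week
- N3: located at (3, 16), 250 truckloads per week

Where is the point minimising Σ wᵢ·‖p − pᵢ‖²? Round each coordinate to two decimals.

(13.24, 15.36)

The minimiser of Σwᵢ‖p−pᵢ‖² is the weighted centroid p* = (Σwᵢpᵢ)/(Σwᵢ).
Σwᵢ = 1250.
Σwᵢxᵢ = 300·6 + 700·20 + 250·3 = 16550.
Σwᵢyᵢ = 300·4 + 700·20 + 250·16 = 19200.
x* = 16550/1250 = 13.24, y* = 19200/1250 = 15.36.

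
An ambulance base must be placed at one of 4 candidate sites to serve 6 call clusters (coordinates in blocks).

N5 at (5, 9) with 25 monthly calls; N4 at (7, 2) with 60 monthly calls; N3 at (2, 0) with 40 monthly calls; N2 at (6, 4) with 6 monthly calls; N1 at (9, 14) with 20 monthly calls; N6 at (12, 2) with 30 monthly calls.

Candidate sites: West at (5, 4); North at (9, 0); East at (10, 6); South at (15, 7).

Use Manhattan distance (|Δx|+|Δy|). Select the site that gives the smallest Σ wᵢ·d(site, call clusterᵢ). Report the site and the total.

West, total 1201 blocks

Total weighted distance at each candidate:
  West (5, 4): total = 1201
  North (9, 0): total = 1317
  East (10, 6): total = 1576
  South (15, 7): total = 2452
Minimum is at West with total 1201 blocks.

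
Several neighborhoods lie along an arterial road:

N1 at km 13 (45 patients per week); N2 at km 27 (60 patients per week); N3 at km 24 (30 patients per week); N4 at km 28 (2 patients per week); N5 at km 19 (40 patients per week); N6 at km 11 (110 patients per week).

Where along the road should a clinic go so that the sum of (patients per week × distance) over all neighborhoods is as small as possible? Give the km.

x = 13

For a sum of weighted absolute distances on a line, the optimum is the weighted median (not the mean). Total weight W = 287; half-weight = 143.5.
Sort by position and accumulate weight:
  km 11 (N6, w=110) → cum 110
  km 13 (N1, w=45) → cum 155  ≥ 143.5 → median here
  km 19 (N5, w=40) → cum 195
  km 24 (N3, w=30) → cum 225
  km 27 (N2, w=60) → cum 285
  km 28 (N4, w=2) → cum 287
Optimal location: km 13.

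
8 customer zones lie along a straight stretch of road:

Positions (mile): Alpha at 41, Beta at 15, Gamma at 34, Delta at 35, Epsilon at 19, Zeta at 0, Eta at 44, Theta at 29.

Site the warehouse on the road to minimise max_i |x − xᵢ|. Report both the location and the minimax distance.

The 1-center on a line is the midpoint of the two extreme points: leftmost at 0, rightmost at 44.
Optimal location = (0 + 44)/2 = 22; maximum distance = (44 − 0)/2 = 22.

location 22, max distance 22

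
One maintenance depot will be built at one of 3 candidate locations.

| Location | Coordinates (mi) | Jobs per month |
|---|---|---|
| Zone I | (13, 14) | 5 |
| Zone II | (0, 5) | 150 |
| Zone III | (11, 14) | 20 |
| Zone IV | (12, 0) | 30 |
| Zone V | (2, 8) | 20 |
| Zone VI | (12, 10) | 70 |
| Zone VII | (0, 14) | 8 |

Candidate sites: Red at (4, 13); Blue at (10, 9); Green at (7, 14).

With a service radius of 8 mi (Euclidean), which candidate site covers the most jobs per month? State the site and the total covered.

Coverage radius r = 8 mi; a point is covered iff (Δx)²+(Δy)² ≤ 8² = 64.
  Red (4, 13): covers {Zone III, Zone V, Zone VII} → 48
  Blue (10, 9): covers {Zone I, Zone III, Zone VI} → 95
  Green (7, 14): covers {Zone I, Zone III, Zone V, Zone VI, Zone VII} → 123
Maximum coverage at Green: 123 jobs per month.

Green, covering 123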